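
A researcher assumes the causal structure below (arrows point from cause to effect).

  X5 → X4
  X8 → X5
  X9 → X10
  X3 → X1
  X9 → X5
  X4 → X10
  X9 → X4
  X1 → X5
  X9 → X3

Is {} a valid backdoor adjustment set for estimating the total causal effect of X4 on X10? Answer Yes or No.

Backdoor paths from X4 to X10 (paths whose first edge points into X4):
  P1: X4 <- X9 -> X10
  P2: X4 <- X5 <- X9 -> X10
  P3: X4 <- X5 <- X1 <- X3 <- X9 -> X10
Condition 1 (no descendant of X4 in the set): holds — descendants of X4 are {X10}; none are in {}.
Condition 2 (every backdoor path blocked by {}):
  P1: open — no interior node is in the conditioning set.
  P2: open — no interior node is in the conditioning set.
  P3: open — no interior node is in the conditioning set.
{} does not satisfy the backdoor criterion.

No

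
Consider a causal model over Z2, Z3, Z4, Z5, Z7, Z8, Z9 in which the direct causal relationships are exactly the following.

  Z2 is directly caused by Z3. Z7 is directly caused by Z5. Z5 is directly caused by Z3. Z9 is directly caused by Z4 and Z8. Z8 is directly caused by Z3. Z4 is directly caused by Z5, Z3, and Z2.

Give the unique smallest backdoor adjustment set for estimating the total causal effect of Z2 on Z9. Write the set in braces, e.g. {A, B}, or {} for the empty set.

{Z3}

Variables eligible for adjustment (non-descendants of Z2, excluding Z2 and Z9): {Z3, Z5, Z7, Z8}.
Backdoor paths from Z2 to Z9:
  P1: Z2 <- Z3 -> Z5 -> Z4 -> Z9
  P2: Z2 <- Z3 -> Z8 -> Z9
  P3: Z2 <- Z3 -> Z4 -> Z9
The empty set is not sufficient: P1 (Z2 <- Z3 -> Z5 -> Z4 -> Z9) has no collider blocking it and no conditioned non-collider, so it is open.
Try {Z3}:
  P1: blocked at fork node Z3 ∈ conditioning set.
  P2: blocked at fork node Z3 ∈ conditioning set.
  P3: blocked at fork node Z3 ∈ conditioning set.
{Z3} contains no descendant of Z2 and blocks every backdoor path.
No other singleton works — e.g. {Z5} leaves P2 open — so {Z3} is the unique smallest valid adjustment set.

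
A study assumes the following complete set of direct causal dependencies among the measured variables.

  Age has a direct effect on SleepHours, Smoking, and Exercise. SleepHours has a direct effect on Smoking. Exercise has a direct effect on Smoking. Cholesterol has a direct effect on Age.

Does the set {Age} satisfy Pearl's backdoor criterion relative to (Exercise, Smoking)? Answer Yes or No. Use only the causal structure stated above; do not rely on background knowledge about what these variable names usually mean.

Backdoor paths from Exercise to Smoking (paths whose first edge points into Exercise):
  P1: Exercise <- Age -> SleepHours -> Smoking
  P2: Exercise <- Age -> Smoking
Condition 1 (no descendant of Exercise in the set): holds — descendants of Exercise are {Smoking}; none are in {Age}.
Condition 2 (every backdoor path blocked by {Age}):
  P1: blocked at fork node Age ∈ conditioning set.
  P2: blocked at fork node Age ∈ conditioning set.
{Age} satisfies the backdoor criterion.

Yes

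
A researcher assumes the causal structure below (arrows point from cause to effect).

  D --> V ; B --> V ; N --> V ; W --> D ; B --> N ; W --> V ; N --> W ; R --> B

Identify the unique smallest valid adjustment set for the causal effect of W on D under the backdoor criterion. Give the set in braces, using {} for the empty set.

Variables eligible for adjustment (non-descendants of W, excluding W and D): {B, N, R}.
Backdoor paths from W to D:
  P1: W <- N <- B -> V <- D
  P2: W <- N -> V <- D
Each backdoor path contains an unconditioned collider, so every path is already blocked with the empty conditioning set:
  P1: blocked at collider V (neither it nor any descendant is in the conditioning set).
  P2: blocked at collider V (neither it nor any descendant is in the conditioning set).
The empty set is therefore the unique smallest valid set.

{}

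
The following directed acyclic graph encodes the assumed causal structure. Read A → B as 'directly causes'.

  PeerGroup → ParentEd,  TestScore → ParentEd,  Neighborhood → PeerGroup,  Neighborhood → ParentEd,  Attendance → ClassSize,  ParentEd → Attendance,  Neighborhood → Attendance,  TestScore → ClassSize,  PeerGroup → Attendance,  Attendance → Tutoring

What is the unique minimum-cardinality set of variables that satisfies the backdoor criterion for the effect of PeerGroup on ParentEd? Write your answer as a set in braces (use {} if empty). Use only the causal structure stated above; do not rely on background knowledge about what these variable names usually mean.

Variables eligible for adjustment (non-descendants of PeerGroup, excluding PeerGroup and ParentEd): {Neighborhood, TestScore}.
Backdoor paths from PeerGroup to ParentEd:
  P1: PeerGroup <- Neighborhood -> ParentEd
  P2: PeerGroup <- Neighborhood -> Attendance <- ParentEd
  P3: PeerGroup <- Neighborhood -> Attendance -> ClassSize <- TestScore -> ParentEd
The empty set is not sufficient: P1 (PeerGroup <- Neighborhood -> ParentEd) has no collider blocking it and no conditioned non-collider, so it is open.
Try {Neighborhood}:
  P1: blocked at fork node Neighborhood ∈ conditioning set.
  P2: blocked at fork node Neighborhood ∈ conditioning set.
  P3: blocked at fork node Neighborhood ∈ conditioning set.
{Neighborhood} contains no descendant of PeerGroup and blocks every backdoor path.
No other singleton works — e.g. {TestScore} leaves P1 open — so {Neighborhood} is the unique smallest valid adjustment set.

{Neighborhood}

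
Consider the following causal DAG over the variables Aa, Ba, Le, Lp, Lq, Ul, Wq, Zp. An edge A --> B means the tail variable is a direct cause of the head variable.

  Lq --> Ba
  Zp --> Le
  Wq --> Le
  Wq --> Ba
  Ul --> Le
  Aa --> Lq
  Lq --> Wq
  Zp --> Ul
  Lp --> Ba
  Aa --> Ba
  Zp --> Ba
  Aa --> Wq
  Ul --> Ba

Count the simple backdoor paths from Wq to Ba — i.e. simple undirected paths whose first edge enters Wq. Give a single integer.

4

A backdoor path from Wq to Ba is any simple undirected path whose first edge points into Wq (i.e. leaves Wq via a parent).
Parents of Wq: {Aa, Lq}.
Enumerating:
  P1: Wq <- Aa -> Lq -> Ba
  P2: Wq <- Aa -> Ba
  P3: Wq <- Lq <- Aa -> Ba
  P4: Wq <- Lq -> Ba
That exhausts the simple backdoor paths. Count: 4.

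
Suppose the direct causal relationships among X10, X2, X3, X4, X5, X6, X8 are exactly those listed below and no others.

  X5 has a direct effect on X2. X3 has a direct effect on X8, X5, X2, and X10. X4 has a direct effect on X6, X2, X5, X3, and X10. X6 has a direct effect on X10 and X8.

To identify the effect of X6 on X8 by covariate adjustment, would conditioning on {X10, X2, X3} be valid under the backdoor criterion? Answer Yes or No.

Backdoor paths from X6 to X8 (paths whose first edge points into X6):
  P1: X6 <- X4 -> X3 -> X8
  P2: X6 <- X4 -> X5 <- X3 -> X8
  P3: X6 <- X4 -> X5 -> X2 <- X3 -> X8
  P4: X6 <- X4 -> X2 <- X3 -> X8
  P5: X6 <- X4 -> X2 <- X5 <- X3 -> X8
  P6: X6 <- X4 -> X10 <- X3 -> X8
Condition 1 (no descendant of X6 in the set): FAILS — X10 is a descendant of X6.
Condition 2 (every backdoor path blocked by {X10, X2, X3}):
  P1: blocked at chain node X3 ∈ conditioning set.
  P2: blocked at fork node X3 ∈ conditioning set.
  P3: blocked at fork node X3 ∈ conditioning set.
  P4: blocked at fork node X3 ∈ conditioning set.
  P5: blocked at fork node X3 ∈ conditioning set.
  P6: blocked at fork node X3 ∈ conditioning set.
{X10, X2, X3} does not satisfy the backdoor criterion.

No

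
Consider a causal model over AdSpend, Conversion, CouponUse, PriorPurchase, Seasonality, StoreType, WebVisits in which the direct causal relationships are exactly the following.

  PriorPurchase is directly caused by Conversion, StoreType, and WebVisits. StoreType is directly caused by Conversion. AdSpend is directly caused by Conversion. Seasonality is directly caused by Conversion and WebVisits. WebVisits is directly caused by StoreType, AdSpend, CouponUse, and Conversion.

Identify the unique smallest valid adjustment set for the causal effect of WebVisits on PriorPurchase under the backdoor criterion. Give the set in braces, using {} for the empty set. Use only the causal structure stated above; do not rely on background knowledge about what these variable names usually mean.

{Conversion, StoreType}

Variables eligible for adjustment (non-descendants of WebVisits, excluding WebVisits and PriorPurchase): {AdSpend, Conversion, CouponUse, StoreType}.
Backdoor paths from WebVisits to PriorPurchase:
  P1: WebVisits <- Conversion -> StoreType -> PriorPurchase
  P2: WebVisits <- Conversion -> PriorPurchase
  P3: WebVisits <- StoreType <- Conversion -> PriorPurchase
  P4: WebVisits <- StoreType -> PriorPurchase
  P5: WebVisits <- AdSpend <- Conversion -> StoreType -> PriorPurchase
  P6: WebVisits <- AdSpend <- Conversion -> PriorPurchase
The empty set is not sufficient: P1 (WebVisits <- Conversion -> StoreType -> PriorPurchase) has no collider blocking it and no conditioned non-collider, so it is open.
Try {Conversion, StoreType}:
  P1: blocked at fork node Conversion ∈ conditioning set.
  P2: blocked at fork node Conversion ∈ conditioning set.
  P3: blocked at chain node StoreType ∈ conditioning set.
  P4: blocked at fork node StoreType ∈ conditioning set.
  P5: blocked at fork node Conversion ∈ conditioning set.
  P6: blocked at fork node Conversion ∈ conditioning set.
{Conversion, StoreType} contains no descendant of WebVisits and blocks every backdoor path.
Every element of {Conversion, StoreType} is needed (dropping Conversion leaves P2 open; dropping StoreType leaves P4 open), so no proper subset is valid.
Among all size-2 subsets of the eligible variables, only {Conversion, StoreType} blocks every backdoor path, so it is the unique smallest valid adjustment set.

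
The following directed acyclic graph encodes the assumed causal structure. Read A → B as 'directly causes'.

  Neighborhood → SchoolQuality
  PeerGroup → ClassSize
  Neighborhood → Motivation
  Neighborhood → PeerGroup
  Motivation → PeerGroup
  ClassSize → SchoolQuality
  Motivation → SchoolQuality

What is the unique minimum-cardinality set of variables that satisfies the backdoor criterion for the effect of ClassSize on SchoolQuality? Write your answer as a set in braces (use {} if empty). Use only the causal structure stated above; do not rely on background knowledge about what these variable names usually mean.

{PeerGroup}

Variables eligible for adjustment (non-descendants of ClassSize, excluding ClassSize and SchoolQuality): {Motivation, Neighborhood, PeerGroup}.
Backdoor paths from ClassSize to SchoolQuality:
  P1: ClassSize <- PeerGroup <- Neighborhood -> Motivation -> SchoolQuality
  P2: ClassSize <- PeerGroup <- Neighborhood -> SchoolQuality
  P3: ClassSize <- PeerGroup <- Motivation <- Neighborhood -> SchoolQuality
  P4: ClassSize <- PeerGroup <- Motivation -> SchoolQuality
The empty set is not sufficient: P1 (ClassSize <- PeerGroup <- Neighborhood -> Motivation -> SchoolQuality) has no collider blocking it and no conditioned non-collider, so it is open.
Try {PeerGroup}:
  P1: blocked at chain node PeerGroup ∈ conditioning set.
  P2: blocked at chain node PeerGroup ∈ conditioning set.
  P3: blocked at chain node PeerGroup ∈ conditioning set.
  P4: blocked at chain node PeerGroup ∈ conditioning set.
{PeerGroup} contains no descendant of ClassSize and blocks every backdoor path.
No other singleton works — e.g. {Neighborhood} leaves P4 open — so {PeerGroup} is the unique smallest valid adjustment set.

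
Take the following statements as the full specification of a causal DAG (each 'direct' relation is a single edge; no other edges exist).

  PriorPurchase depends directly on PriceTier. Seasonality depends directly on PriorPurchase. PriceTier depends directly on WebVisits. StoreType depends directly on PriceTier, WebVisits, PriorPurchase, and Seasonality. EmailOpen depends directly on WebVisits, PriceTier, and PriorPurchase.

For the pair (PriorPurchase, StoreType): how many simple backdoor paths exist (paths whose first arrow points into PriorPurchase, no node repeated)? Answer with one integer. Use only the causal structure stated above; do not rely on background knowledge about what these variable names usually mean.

A backdoor path from PriorPurchase to StoreType is any simple undirected path whose first edge points into PriorPurchase (i.e. leaves PriorPurchase via a parent).
Parents of PriorPurchase: {PriceTier}.
Enumerating:
  P1: PriorPurchase <- PriceTier <- WebVisits -> StoreType
  P2: PriorPurchase <- PriceTier -> EmailOpen <- WebVisits -> StoreType
  P3: PriorPurchase <- PriceTier -> StoreType
That exhausts the simple backdoor paths. Count: 3.

3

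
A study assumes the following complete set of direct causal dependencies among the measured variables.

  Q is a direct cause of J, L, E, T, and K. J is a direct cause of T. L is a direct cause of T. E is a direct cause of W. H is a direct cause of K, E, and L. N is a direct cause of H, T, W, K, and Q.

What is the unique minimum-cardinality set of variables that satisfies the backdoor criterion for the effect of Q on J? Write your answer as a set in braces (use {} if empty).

{}

Variables eligible for adjustment (non-descendants of Q, excluding Q and J): {H, N}.
Backdoor paths from Q to J:
  P1: Q <- N -> H -> L -> T <- J
  P2: Q <- N -> T <- J
  P3: Q <- N -> K <- H -> L -> T <- J
  P4: Q <- N -> W <- E <- H -> L -> T <- J
Each backdoor path contains an unconditioned collider, so every path is already blocked with the empty conditioning set:
  P1: blocked at collider T (neither it nor any descendant is in the conditioning set).
  P2: blocked at collider T (neither it nor any descendant is in the conditioning set).
  P3: blocked at collider K (neither it nor any descendant is in the conditioning set).
  P4: blocked at collider W (neither it nor any descendant is in the conditioning set).
The empty set is therefore the unique smallest valid set.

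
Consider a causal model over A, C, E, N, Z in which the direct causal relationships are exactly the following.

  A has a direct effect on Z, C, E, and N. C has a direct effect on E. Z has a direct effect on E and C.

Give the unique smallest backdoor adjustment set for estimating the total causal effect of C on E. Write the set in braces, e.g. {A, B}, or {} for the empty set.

Variables eligible for adjustment (non-descendants of C, excluding C and E): {A, N, Z}.
Backdoor paths from C to E:
  P1: C <- A -> Z -> E
  P2: C <- A -> E
  P3: C <- Z <- A -> E
  P4: C <- Z -> E
The empty set is not sufficient: P1 (C <- A -> Z -> E) has no collider blocking it and no conditioned non-collider, so it is open.
Try {A, Z}:
  P1: blocked at fork node A ∈ conditioning set.
  P2: blocked at fork node A ∈ conditioning set.
  P3: blocked at chain node Z ∈ conditioning set.
  P4: blocked at fork node Z ∈ conditioning set.
{A, Z} contains no descendant of C and blocks every backdoor path.
Every element of {A, Z} is needed (dropping A leaves P2 open; dropping Z leaves P4 open), so no proper subset is valid.
Among all size-2 subsets of the eligible variables, only {A, Z} blocks every backdoor path, so it is the unique smallest valid adjustment set.

{A, Z}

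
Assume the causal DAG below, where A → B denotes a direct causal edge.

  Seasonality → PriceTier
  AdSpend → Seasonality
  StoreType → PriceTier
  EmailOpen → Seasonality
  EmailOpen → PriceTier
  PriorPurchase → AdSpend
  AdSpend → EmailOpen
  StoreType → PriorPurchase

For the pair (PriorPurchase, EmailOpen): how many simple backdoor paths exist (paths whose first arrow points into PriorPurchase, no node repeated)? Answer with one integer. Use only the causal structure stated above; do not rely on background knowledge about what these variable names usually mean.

A backdoor path from PriorPurchase to EmailOpen is any simple undirected path whose first edge points into PriorPurchase (i.e. leaves PriorPurchase via a parent).
Parents of PriorPurchase: {StoreType}.
Enumerating:
  P1: PriorPurchase <- StoreType -> PriceTier <- EmailOpen
  P2: PriorPurchase <- StoreType -> PriceTier <- Seasonality <- AdSpend -> EmailOpen
  P3: PriorPurchase <- StoreType -> PriceTier <- Seasonality <- EmailOpen
That exhausts the simple backdoor paths. Count: 3.

3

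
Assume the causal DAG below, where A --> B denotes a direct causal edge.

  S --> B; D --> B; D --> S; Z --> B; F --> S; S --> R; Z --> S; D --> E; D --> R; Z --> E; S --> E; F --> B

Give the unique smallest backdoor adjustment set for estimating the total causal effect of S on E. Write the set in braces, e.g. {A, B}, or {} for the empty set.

Variables eligible for adjustment (non-descendants of S, excluding S and E): {D, F, Z}.
Backdoor paths from S to E:
  P1: S <- D -> B <- Z -> E
  P2: S <- D -> E
  P3: S <- F -> B <- D -> E
  P4: S <- F -> B <- Z -> E
  P5: S <- Z -> B <- D -> E
  P6: S <- Z -> E
The empty set is not sufficient: P2 (S <- D -> E) has no collider blocking it and no conditioned non-collider, so it is open.
Try {D, Z}:
  P1: blocked at fork node D ∈ conditioning set.
  P2: blocked at fork node D ∈ conditioning set.
  P3: blocked at collider B (neither it nor any descendant is in the conditioning set).
  P4: blocked at collider B (neither it nor any descendant is in the conditioning set).
  P5: blocked at fork node Z ∈ conditioning set.
  P6: blocked at fork node Z ∈ conditioning set.
{D, Z} contains no descendant of S and blocks every backdoor path.
Every element of {D, Z} is needed (dropping D leaves P2 open; dropping Z leaves P6 open), so no proper subset is valid.
Among all size-2 subsets of the eligible variables, only {D, Z} blocks every backdoor path, so it is the unique smallest valid adjustment set.

{D, Z}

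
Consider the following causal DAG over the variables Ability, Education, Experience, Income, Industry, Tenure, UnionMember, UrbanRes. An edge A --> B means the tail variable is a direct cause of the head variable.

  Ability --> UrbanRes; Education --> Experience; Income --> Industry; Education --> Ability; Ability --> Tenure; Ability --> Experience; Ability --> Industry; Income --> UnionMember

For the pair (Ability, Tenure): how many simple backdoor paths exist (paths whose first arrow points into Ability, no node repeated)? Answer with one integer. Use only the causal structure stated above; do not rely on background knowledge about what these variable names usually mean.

0

A backdoor path from Ability to Tenure is any simple undirected path whose first edge points into Ability (i.e. leaves Ability via a parent).
Parents of Ability: {Education}.
No simple path from any parent of Ability reaches Tenure without revisiting Ability, so there are no backdoor paths.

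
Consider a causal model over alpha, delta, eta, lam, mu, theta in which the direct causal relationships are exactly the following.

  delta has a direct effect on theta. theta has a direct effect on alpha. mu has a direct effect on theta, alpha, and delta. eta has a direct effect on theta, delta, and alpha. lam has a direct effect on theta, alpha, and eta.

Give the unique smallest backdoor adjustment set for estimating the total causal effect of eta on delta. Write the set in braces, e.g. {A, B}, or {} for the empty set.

Variables eligible for adjustment (non-descendants of eta, excluding eta and delta): {lam, mu}.
Backdoor paths from eta to delta:
  P1: eta <- lam -> theta <- mu -> delta
  P2: eta <- lam -> theta <- delta
  P3: eta <- lam -> theta -> alpha <- mu -> delta
  P4: eta <- lam -> alpha <- mu -> delta
  P5: eta <- lam -> alpha <- mu -> theta <- delta
  P6: eta <- lam -> alpha <- theta <- mu -> delta
  P7: eta <- lam -> alpha <- theta <- delta
Each backdoor path contains an unconditioned collider, so every path is already blocked with the empty conditioning set:
  P1: blocked at collider theta (neither it nor any descendant is in the conditioning set).
  P2: blocked at collider theta (neither it nor any descendant is in the conditioning set).
  P3: blocked at collider alpha (neither it nor any descendant is in the conditioning set).
  P4: blocked at collider alpha (neither it nor any descendant is in the conditioning set).
  P5: blocked at collider alpha (neither it nor any descendant is in the conditioning set).
  P6: blocked at collider alpha (neither it nor any descendant is in the conditioning set).
  P7: blocked at collider alpha (neither it nor any descendant is in the conditioning set).
The empty set is therefore the unique smallest valid set.

{}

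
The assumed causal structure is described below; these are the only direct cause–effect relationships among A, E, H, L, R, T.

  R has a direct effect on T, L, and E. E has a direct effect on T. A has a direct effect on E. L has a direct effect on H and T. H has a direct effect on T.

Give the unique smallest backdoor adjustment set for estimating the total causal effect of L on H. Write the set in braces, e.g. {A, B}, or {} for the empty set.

{}

Variables eligible for adjustment (non-descendants of L, excluding L and H): {A, E, R}.
Backdoor paths from L to H:
  P1: L <- R -> E -> T <- H
  P2: L <- R -> T <- H
Each backdoor path contains an unconditioned collider, so every path is already blocked with the empty conditioning set:
  P1: blocked at collider T (neither it nor any descendant is in the conditioning set).
  P2: blocked at collider T (neither it nor any descendant is in the conditioning set).
The empty set is therefore the unique smallest valid set.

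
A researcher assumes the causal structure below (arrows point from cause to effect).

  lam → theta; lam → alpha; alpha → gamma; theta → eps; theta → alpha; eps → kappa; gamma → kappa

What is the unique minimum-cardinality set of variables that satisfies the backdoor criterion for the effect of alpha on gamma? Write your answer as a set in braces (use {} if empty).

Variables eligible for adjustment (non-descendants of alpha, excluding alpha and gamma): {eps, lam, theta}.
Backdoor paths from alpha to gamma:
  P1: alpha <- lam -> theta -> eps -> kappa <- gamma
  P2: alpha <- theta -> eps -> kappa <- gamma
Each backdoor path contains an unconditioned collider, so every path is already blocked with the empty conditioning set:
  P1: blocked at collider kappa (neither it nor any descendant is in the conditioning set).
  P2: blocked at collider kappa (neither it nor any descendant is in the conditioning set).
The empty set is therefore the unique smallest valid set.

{}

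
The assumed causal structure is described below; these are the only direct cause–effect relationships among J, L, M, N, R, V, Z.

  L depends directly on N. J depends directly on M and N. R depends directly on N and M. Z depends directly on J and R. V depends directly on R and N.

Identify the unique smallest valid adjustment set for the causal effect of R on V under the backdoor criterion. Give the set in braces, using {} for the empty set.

Variables eligible for adjustment (non-descendants of R, excluding R and V): {J, L, M, N}.
Backdoor paths from R to V:
  P1: R <- M -> J <- N -> V
  P2: R <- N -> V
The empty set is not sufficient: P2 (R <- N -> V) has no collider blocking it and no conditioned non-collider, so it is open.
Try {N}:
  P1: blocked at collider J (neither it nor any descendant is in the conditioning set).
  P2: blocked at fork node N ∈ conditioning set.
{N} contains no descendant of R and blocks every backdoor path.
No other singleton works — e.g. {M} leaves P2 open — so {N} is the unique smallest valid adjustment set.

{N}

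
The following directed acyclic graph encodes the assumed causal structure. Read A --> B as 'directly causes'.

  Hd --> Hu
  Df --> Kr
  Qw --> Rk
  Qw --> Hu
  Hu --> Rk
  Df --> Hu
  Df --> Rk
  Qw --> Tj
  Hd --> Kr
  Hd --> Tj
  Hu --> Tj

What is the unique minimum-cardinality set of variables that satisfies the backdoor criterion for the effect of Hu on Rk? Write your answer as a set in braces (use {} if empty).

Variables eligible for adjustment (non-descendants of Hu, excluding Hu and Rk): {Df, Hd, Kr, Qw}.
Backdoor paths from Hu to Rk:
  P1: Hu <- Hd -> Kr <- Df -> Rk
  P2: Hu <- Hd -> Tj <- Qw -> Rk
  P3: Hu <- Df -> Kr <- Hd -> Tj <- Qw -> Rk
  P4: Hu <- Df -> Rk
  P5: Hu <- Qw -> Tj <- Hd -> Kr <- Df -> Rk
  P6: Hu <- Qw -> Rk
The empty set is not sufficient: P4 (Hu <- Df -> Rk) has no collider blocking it and no conditioned non-collider, so it is open.
Try {Df, Qw}:
  P1: blocked at collider Kr (neither it nor any descendant is in the conditioning set).
  P2: blocked at collider Tj (neither it nor any descendant is in the conditioning set).
  P3: blocked at fork node Df ∈ conditioning set.
  P4: blocked at fork node Df ∈ conditioning set.
  P5: blocked at fork node Qw ∈ conditioning set.
  P6: blocked at fork node Qw ∈ conditioning set.
{Df, Qw} contains no descendant of Hu and blocks every backdoor path.
Every element of {Df, Qw} is needed (dropping Df leaves P4 open; dropping Qw leaves P6 open), so no proper subset is valid.
Among all size-2 subsets of the eligible variables, only {Df, Qw} blocks every backdoor path, so it is the unique smallest valid adjustment set.

{Df, Qw}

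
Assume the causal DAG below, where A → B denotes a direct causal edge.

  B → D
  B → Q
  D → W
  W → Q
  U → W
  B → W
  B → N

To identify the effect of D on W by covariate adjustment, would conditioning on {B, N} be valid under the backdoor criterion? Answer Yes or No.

Backdoor paths from D to W (paths whose first edge points into D):
  P1: D <- B -> W
  P2: D <- B -> Q <- W
Condition 1 (no descendant of D in the set): holds — descendants of D are {Q, W}; none are in {B, N}.
Condition 2 (every backdoor path blocked by {B, N}):
  P1: blocked at fork node B ∈ conditioning set.
  P2: blocked at fork node B ∈ conditioning set.
{B, N} satisfies the backdoor criterion.

Yes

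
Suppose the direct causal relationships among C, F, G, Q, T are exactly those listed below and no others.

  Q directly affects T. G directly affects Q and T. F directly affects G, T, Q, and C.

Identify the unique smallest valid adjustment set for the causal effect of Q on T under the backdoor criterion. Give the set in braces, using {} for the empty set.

{F, G}

Variables eligible for adjustment (non-descendants of Q, excluding Q and T): {C, F, G}.
Backdoor paths from Q to T:
  P1: Q <- F -> G -> T
  P2: Q <- F -> T
  P3: Q <- G <- F -> T
  P4: Q <- G -> T
The empty set is not sufficient: P1 (Q <- F -> G -> T) has no collider blocking it and no conditioned non-collider, so it is open.
Try {F, G}:
  P1: blocked at fork node F ∈ conditioning set.
  P2: blocked at fork node F ∈ conditioning set.
  P3: blocked at chain node G ∈ conditioning set.
  P4: blocked at fork node G ∈ conditioning set.
{F, G} contains no descendant of Q and blocks every backdoor path.
Every element of {F, G} is needed (dropping F leaves P2 open; dropping G leaves P4 open), so no proper subset is valid.
Among all size-2 subsets of the eligible variables, only {F, G} blocks every backdoor path, so it is the unique smallest valid adjustment set.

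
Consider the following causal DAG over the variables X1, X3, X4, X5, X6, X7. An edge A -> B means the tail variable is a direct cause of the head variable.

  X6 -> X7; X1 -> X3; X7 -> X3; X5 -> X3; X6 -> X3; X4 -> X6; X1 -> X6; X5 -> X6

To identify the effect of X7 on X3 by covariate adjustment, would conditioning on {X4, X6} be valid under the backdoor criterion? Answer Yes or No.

Backdoor paths from X7 to X3 (paths whose first edge points into X7):
  P1: X7 <- X6 <- X1 -> X3
  P2: X7 <- X6 <- X5 -> X3
  P3: X7 <- X6 -> X3
Condition 1 (no descendant of X7 in the set): holds — descendants of X7 are {X3}; none are in {X4, X6}.
Condition 2 (every backdoor path blocked by {X4, X6}):
  P1: blocked at chain node X6 ∈ conditioning set.
  P2: blocked at chain node X6 ∈ conditioning set.
  P3: blocked at fork node X6 ∈ conditioning set.
{X4, X6} satisfies the backdoor criterion.

Yes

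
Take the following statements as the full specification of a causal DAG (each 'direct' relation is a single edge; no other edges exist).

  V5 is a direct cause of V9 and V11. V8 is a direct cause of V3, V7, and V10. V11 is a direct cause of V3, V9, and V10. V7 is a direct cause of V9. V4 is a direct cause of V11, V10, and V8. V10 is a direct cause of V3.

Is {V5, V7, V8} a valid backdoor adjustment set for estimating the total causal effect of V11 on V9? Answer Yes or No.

Yes

Backdoor paths from V11 to V9 (paths whose first edge points into V11):
  P1: V11 <- V4 -> V8 -> V7 -> V9
  P2: V11 <- V4 -> V10 <- V8 -> V7 -> V9
  P3: V11 <- V4 -> V10 -> V3 <- V8 -> V7 -> V9
  P4: V11 <- V5 -> V9
Condition 1 (no descendant of V11 in the set): holds — descendants of V11 are {V10, V3, V9}; none are in {V5, V7, V8}.
Condition 2 (every backdoor path blocked by {V5, V7, V8}):
  P1: blocked at chain node V8 ∈ conditioning set.
  P2: blocked at collider V10 (neither it nor any descendant is in the conditioning set).
  P3: blocked at collider V3 (neither it nor any descendant is in the conditioning set).
  P4: blocked at fork node V5 ∈ conditioning set.
{V5, V7, V8} satisfies the backdoor criterion.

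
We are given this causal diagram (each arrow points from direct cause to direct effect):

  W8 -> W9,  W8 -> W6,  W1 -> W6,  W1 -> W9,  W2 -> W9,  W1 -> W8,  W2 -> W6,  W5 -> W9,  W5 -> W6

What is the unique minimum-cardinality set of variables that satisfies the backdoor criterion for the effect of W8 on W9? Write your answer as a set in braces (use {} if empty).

Variables eligible for adjustment (non-descendants of W8, excluding W8 and W9): {W1, W2, W5}.
Backdoor paths from W8 to W9:
  P1: W8 <- W1 -> W6 <- W5 -> W9
  P2: W8 <- W1 -> W6 <- W2 -> W9
  P3: W8 <- W1 -> W9
The empty set is not sufficient: P3 (W8 <- W1 -> W9) has no collider blocking it and no conditioned non-collider, so it is open.
Try {W1}:
  P1: blocked at fork node W1 ∈ conditioning set.
  P2: blocked at fork node W1 ∈ conditioning set.
  P3: blocked at fork node W1 ∈ conditioning set.
{W1} contains no descendant of W8 and blocks every backdoor path.
No other singleton works — e.g. {W5} leaves P3 open — so {W1} is the unique smallest valid adjustment set.

{W1}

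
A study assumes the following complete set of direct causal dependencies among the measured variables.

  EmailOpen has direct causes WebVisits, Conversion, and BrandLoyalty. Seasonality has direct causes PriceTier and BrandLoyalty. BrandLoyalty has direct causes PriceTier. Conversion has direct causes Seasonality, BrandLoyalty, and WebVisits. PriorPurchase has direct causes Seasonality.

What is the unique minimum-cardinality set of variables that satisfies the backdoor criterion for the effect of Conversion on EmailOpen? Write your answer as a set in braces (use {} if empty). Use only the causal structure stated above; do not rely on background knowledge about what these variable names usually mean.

{BrandLoyalty, WebVisits}

Variables eligible for adjustment (non-descendants of Conversion, excluding Conversion and EmailOpen): {BrandLoyalty, PriceTier, PriorPurchase, Seasonality, WebVisits}.
Backdoor paths from Conversion to EmailOpen:
  P1: Conversion <- BrandLoyalty -> EmailOpen
  P2: Conversion <- Seasonality <- PriceTier -> BrandLoyalty -> EmailOpen
  P3: Conversion <- Seasonality <- BrandLoyalty -> EmailOpen
  P4: Conversion <- WebVisits -> EmailOpen
The empty set is not sufficient: P1 (Conversion <- BrandLoyalty -> EmailOpen) has no collider blocking it and no conditioned non-collider, so it is open.
Try {BrandLoyalty, WebVisits}:
  P1: blocked at fork node BrandLoyalty ∈ conditioning set.
  P2: blocked at chain node BrandLoyalty ∈ conditioning set.
  P3: blocked at fork node BrandLoyalty ∈ conditioning set.
  P4: blocked at fork node WebVisits ∈ conditioning set.
{BrandLoyalty, WebVisits} contains no descendant of Conversion and blocks every backdoor path.
Every element of {BrandLoyalty, WebVisits} is needed (dropping BrandLoyalty leaves P1 open; dropping WebVisits leaves P4 open), so no proper subset is valid.
Among all size-2 subsets of the eligible variables, only {BrandLoyalty, WebVisits} blocks every backdoor path, so it is the unique smallest valid adjustment set.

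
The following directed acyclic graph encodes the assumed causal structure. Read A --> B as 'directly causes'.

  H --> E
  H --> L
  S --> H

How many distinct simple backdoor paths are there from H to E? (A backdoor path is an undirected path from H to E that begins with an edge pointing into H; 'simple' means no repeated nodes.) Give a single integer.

0

A backdoor path from H to E is any simple undirected path whose first edge points into H (i.e. leaves H via a parent).
Parents of H: {S}.
No simple path from any parent of H reaches E without revisiting H, so there are no backdoor paths.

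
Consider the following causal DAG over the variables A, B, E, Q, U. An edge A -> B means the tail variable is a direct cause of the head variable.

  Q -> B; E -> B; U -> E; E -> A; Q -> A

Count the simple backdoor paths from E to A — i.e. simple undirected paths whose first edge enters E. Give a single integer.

A backdoor path from E to A is any simple undirected path whose first edge points into E (i.e. leaves E via a parent).
Parents of E: {U}.
No simple path from any parent of E reaches A without revisiting E, so there are no backdoor paths.

0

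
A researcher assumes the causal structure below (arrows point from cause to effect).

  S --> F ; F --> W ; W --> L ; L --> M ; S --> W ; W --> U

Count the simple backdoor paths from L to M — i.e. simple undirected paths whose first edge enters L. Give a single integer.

A backdoor path from L to M is any simple undirected path whose first edge points into L (i.e. leaves L via a parent).
Parents of L: {W}.
No simple path from any parent of L reaches M without revisiting L, so there are no backdoor paths.

0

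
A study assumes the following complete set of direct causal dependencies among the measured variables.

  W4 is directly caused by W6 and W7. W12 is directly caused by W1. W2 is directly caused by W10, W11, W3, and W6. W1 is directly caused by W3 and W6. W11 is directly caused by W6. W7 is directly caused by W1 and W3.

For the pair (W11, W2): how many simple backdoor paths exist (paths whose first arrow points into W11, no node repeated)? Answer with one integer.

A backdoor path from W11 to W2 is any simple undirected path whose first edge points into W11 (i.e. leaves W11 via a parent).
Parents of W11: {W6}.
Enumerating:
  P1: W11 <- W6 -> W1 <- W3 -> W2
  P2: W11 <- W6 -> W1 -> W7 <- W3 -> W2
  P3: W11 <- W6 -> W4 <- W7 <- W3 -> W2
  P4: W11 <- W6 -> W4 <- W7 <- W1 <- W3 -> W2
  P5: W11 <- W6 -> W2
That exhausts the simple backdoor paths. Count: 5.

5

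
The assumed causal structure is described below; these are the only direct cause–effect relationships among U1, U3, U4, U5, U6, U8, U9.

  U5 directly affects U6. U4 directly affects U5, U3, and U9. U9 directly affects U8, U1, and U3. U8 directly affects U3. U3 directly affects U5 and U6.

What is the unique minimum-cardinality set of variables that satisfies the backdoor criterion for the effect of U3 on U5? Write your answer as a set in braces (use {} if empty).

{U4}

Variables eligible for adjustment (non-descendants of U3, excluding U3 and U5): {U1, U4, U8, U9}.
Backdoor paths from U3 to U5:
  P1: U3 <- U4 -> U5
  P2: U3 <- U9 <- U4 -> U5
  P3: U3 <- U8 <- U9 <- U4 -> U5
The empty set is not sufficient: P1 (U3 <- U4 -> U5) has no collider blocking it and no conditioned non-collider, so it is open.
Try {U4}:
  P1: blocked at fork node U4 ∈ conditioning set.
  P2: blocked at fork node U4 ∈ conditioning set.
  P3: blocked at fork node U4 ∈ conditioning set.
{U4} contains no descendant of U3 and blocks every backdoor path.
No other singleton works — e.g. {U9} leaves P1 open — so {U4} is the unique smallest valid adjustment set.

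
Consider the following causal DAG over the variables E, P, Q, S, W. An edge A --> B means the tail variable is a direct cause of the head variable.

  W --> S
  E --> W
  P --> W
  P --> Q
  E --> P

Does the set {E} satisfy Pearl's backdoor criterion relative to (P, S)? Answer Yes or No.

Yes

Backdoor paths from P to S (paths whose first edge points into P):
  P1: P <- E -> W -> S
Condition 1 (no descendant of P in the set): holds — descendants of P are {Q, S, W}; none are in {E}.
Condition 2 (every backdoor path blocked by {E}):
  P1: blocked at fork node E ∈ conditioning set.
{E} satisfies the backdoor criterion.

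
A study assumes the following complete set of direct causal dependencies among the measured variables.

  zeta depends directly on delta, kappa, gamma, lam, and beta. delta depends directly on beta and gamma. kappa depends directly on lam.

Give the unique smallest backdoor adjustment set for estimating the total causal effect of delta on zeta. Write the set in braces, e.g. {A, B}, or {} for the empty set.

Variables eligible for adjustment (non-descendants of delta, excluding delta and zeta): {beta, gamma, kappa, lam}.
Backdoor paths from delta to zeta:
  P1: delta <- gamma -> zeta
  P2: delta <- beta -> zeta
The empty set is not sufficient: P1 (delta <- gamma -> zeta) has no collider blocking it and no conditioned non-collider, so it is open.
Try {beta, gamma}:
  P1: blocked at fork node gamma ∈ conditioning set.
  P2: blocked at fork node beta ∈ conditioning set.
{beta, gamma} contains no descendant of delta and blocks every backdoor path.
Every element of {beta, gamma} is needed (dropping beta leaves P2 open; dropping gamma leaves P1 open), so no proper subset is valid.
Among all size-2 subsets of the eligible variables, only {beta, gamma} blocks every backdoor path, so it is the unique smallest valid adjustment set.

{beta, gamma}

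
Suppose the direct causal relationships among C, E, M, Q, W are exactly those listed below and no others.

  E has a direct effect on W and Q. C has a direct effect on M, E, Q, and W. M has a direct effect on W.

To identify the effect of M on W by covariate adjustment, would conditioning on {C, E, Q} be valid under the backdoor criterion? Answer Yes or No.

Yes

Backdoor paths from M to W (paths whose first edge points into M):
  P1: M <- C -> E -> W
  P2: M <- C -> Q <- E -> W
  P3: M <- C -> W
Condition 1 (no descendant of M in the set): holds — descendants of M are {W}; none are in {C, E, Q}.
Condition 2 (every backdoor path blocked by {C, E, Q}):
  P1: blocked at fork node C ∈ conditioning set.
  P2: blocked at fork node C ∈ conditioning set.
  P3: blocked at fork node C ∈ conditioning set.
{C, E, Q} satisfies the backdoor criterion.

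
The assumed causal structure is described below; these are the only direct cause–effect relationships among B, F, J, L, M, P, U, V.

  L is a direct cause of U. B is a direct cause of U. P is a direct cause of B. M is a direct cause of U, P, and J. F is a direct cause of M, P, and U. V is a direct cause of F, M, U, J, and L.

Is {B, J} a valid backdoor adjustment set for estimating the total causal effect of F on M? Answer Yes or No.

No

Backdoor paths from F to M (paths whose first edge points into F):
  P1: F <- V -> L -> U <- M
  P2: F <- V -> L -> U <- B <- P <- M
  P3: F <- V -> M
  P4: F <- V -> J <- M
  P5: F <- V -> U <- M
  P6: F <- V -> U <- B <- P <- M
Condition 1 (no descendant of F in the set): FAILS — B and J are descendants of F.
Condition 2 (every backdoor path blocked by {B, J}):
  P1: blocked at collider U (neither it nor any descendant is in the conditioning set).
  P2: blocked at collider U (neither it nor any descendant is in the conditioning set).
  P3: open — no interior node is in the conditioning set.
  P4: open — collider(s) J are conditioned on (or have a conditioned descendant) and no non-collider on the path is in the set.
  P5: blocked at collider U (neither it nor any descendant is in the conditioning set).
  P6: blocked at collider U (neither it nor any descendant is in the conditioning set).
{B, J} does not satisfy the backdoor criterion.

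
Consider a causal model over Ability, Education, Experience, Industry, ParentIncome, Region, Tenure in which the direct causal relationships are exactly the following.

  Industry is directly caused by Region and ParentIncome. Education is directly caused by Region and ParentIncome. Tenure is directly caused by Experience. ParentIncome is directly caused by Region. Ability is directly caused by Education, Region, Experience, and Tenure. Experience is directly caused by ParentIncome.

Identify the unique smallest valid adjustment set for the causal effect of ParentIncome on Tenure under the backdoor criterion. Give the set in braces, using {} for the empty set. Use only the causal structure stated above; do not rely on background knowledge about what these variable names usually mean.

Variables eligible for adjustment (non-descendants of ParentIncome, excluding ParentIncome and Tenure): {Region}.
Backdoor paths from ParentIncome to Tenure:
  P1: ParentIncome <- Region -> Education -> Ability <- Experience -> Tenure
  P2: ParentIncome <- Region -> Education -> Ability <- Tenure
  P3: ParentIncome <- Region -> Ability <- Experience -> Tenure
  P4: ParentIncome <- Region -> Ability <- Tenure
Each backdoor path contains an unconditioned collider, so every path is already blocked with the empty conditioning set:
  P1: blocked at collider Ability (neither it nor any descendant is in the conditioning set).
  P2: blocked at collider Ability (neither it nor any descendant is in the conditioning set).
  P3: blocked at collider Ability (neither it nor any descendant is in the conditioning set).
  P4: blocked at collider Ability (neither it nor any descendant is in the conditioning set).
The empty set is therefore the unique smallest valid set.

{}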